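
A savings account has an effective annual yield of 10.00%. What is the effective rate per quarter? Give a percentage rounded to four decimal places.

The per-quarter rate i satisfies (1 + i)^4 = 1 + 0.1000.
i = 1.1000^(1/4) − 1 = 0.0241137 = 2.4114%.

2.4114%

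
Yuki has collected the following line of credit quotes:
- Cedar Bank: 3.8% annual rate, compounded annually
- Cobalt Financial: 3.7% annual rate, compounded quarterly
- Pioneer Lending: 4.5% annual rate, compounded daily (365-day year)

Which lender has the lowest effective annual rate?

Cobalt Financial

Cedar Bank: compounded annually, EAR = 3.800%
Cobalt Financial: (1 + 0.037/4)^4 − 1 = 3.752%
Pioneer Lending: (1 + 0.045/365)^365 − 1 = 4.602%
The lowest effective annual rate is Cobalt Financial at 3.752%.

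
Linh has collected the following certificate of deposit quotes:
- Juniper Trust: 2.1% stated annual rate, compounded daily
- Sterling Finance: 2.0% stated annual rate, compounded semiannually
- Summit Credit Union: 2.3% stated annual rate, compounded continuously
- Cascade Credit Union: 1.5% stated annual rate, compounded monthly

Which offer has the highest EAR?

Juniper Trust: (1 + 0.021/365)^365 − 1 = 2.122%
Sterling Finance: (1 + 0.020/2)^2 − 1 = 2.010%
Summit Credit Union: e^0.023 − 1 = 2.327%
Cascade Credit Union: (1 + 0.015/12)^12 − 1 = 1.510%
The highest effective annual rate is Summit Credit Union at 2.327%.

Summit Credit Union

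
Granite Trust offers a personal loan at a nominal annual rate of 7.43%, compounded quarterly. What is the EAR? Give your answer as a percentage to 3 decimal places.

EAR = (1 + 0.0743/4)^4 − 1.
= (1 + 0.018575)^4 − 1 = 1.076396 − 1 = 7.640%.

7.640%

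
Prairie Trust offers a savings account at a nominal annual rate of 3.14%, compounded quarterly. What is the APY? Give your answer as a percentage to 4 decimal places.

3.1772%

EAR = (1 + 0.0314/4)^4 − 1.
= 1.031772 − 1 = 3.1772%.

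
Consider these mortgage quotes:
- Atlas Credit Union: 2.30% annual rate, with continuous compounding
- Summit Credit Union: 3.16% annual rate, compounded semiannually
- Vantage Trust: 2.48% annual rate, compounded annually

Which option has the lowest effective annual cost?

Atlas Credit Union: e^0.0230 − 1 = 2.327%
Summit Credit Union: (1 + 0.0316/2)^2 − 1 = 3.185%
Vantage Trust: compounded annually, EAR = 2.480%
The lowest effective annual rate is Atlas Credit Union at 2.327%.

Atlas Credit Union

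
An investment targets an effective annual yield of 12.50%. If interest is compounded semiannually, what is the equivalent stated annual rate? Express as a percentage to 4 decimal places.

12.1320%

(1 + r/2)^2 − 1 = 0.1250, so 1 + r/2 = 1.1250^(1/2).
r/2 = 0.060660, so r = 0.121320 = 12.1320%.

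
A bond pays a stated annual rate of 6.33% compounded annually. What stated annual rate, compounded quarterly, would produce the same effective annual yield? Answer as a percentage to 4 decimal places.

6.1851%

Compounded annually, EAR = nominal = 0.063300.
Solve (1 + r/4)^4 = 1.063300: r/4 = 1.063300^(1/4) − 1 = 0.015463, so r = 0.061851 = 6.1851%.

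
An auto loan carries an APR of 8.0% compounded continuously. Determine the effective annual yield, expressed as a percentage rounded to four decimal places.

With continuous compounding, EAR = e^0.080 − 1.
e^0.080 = 1.083287, so EAR = 0.083287 = 8.3287%.

8.3287%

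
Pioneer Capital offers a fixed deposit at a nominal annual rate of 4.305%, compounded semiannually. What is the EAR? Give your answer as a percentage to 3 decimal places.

4.351%

EAR = (1 + 0.04305/2)^2 − 1.
= 1.043513 − 1 = 4.351%.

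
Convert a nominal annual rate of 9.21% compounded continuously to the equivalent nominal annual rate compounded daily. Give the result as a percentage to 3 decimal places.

9.211%

EAR under continuous compounding: e^0.0921 − 1 = 0.096474.
Solve (1 + r/365)^365 = 1.096474: r/365 = 1.096474^(1/365) − 1 = 0.000252, so r = 0.092112 = 9.211%.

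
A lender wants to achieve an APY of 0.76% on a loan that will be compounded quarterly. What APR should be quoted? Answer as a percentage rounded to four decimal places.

0.7578%

(1 + r/4)^4 − 1 = 0.0076, so 1 + r/4 = 1.0076^(1/4).
r/4 = 0.001895, so r = 0.007578 = 0.7578%.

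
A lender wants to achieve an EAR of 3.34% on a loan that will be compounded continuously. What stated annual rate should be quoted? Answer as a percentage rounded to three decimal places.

Continuous: nominal r satisfies e^r − 1 = 0.0334.
r = ln(1 + 0.0334) = ln(1.0334) = 0.032854 = 3.285%.

3.285%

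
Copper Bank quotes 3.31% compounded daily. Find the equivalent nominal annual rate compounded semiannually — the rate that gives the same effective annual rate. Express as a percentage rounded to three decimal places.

EAR = (1 + 0.0331/365)^365 − 1 = 0.033652.
Solve (1 + r/2)^2 = 1.033652: r/2 = 1.033652^(1/2) − 1 = 0.016687, so r = 0.033374 = 3.337%.

3.337%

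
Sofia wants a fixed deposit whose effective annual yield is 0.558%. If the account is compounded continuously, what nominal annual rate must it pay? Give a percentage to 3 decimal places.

0.556%

Continuous: nominal r satisfies e^r − 1 = 0.00558.
r = ln(1 + 0.00558) = ln(1.00558) = 0.005564 = 0.556%.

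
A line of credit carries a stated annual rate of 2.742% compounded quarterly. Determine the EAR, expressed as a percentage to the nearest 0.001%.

2.770%

EAR = (1 + 0.02742/4)^4 − 1.
= (1 + 0.006855)^4 − 1 = 1.027703 − 1 = 2.770%.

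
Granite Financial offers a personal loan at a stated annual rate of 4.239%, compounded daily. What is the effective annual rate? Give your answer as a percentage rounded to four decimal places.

EAR = (1 + 0.04239/365)^365 − 1.
= 1.043299 − 1 = 4.3299%.

4.3299%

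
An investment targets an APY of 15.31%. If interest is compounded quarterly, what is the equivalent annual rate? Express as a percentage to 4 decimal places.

14.5021%

(1 + r/4)^4 − 1 = 0.1531, so 1 + r/4 = 1.1531^(1/4).
r/4 = 0.036255, so r = 0.145021 = 14.5021%.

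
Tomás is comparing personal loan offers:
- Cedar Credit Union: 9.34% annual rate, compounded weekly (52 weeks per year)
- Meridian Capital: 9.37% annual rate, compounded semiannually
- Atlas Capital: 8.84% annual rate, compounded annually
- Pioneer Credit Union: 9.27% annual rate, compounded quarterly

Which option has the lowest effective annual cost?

Cedar Credit Union: (1 + 0.0934/52)^52 − 1 = 9.781%
Meridian Capital: (1 + 0.0937/2)^2 − 1 = 9.589%
Atlas Capital: compounded annually, EAR = 8.840%
Pioneer Credit Union: (1 + 0.0927/4)^4 − 1 = 9.597%
The lowest effective annual rate is Atlas Capital at 8.840%.

Atlas Capital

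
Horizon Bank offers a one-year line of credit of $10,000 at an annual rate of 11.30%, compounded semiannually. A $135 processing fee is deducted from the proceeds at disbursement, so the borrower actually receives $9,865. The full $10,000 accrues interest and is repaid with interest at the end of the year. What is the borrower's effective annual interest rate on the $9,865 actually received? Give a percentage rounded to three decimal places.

Amount owed after one year: 10,000 × (1 + 0.1130/2)^2 = 10,000 × 1.116192 = $11,161.92.
Effective rate on net proceeds: 11,161.92 / 9,865 − 1 = 0.131467 = 13.147%.

13.147%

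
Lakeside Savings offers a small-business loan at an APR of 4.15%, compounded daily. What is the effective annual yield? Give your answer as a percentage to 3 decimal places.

4.237%

EAR = (1 + 0.0415/365)^365 − 1.
= (1 + 0.000114)^365 − 1 = 1.042371 − 1 = 4.237%.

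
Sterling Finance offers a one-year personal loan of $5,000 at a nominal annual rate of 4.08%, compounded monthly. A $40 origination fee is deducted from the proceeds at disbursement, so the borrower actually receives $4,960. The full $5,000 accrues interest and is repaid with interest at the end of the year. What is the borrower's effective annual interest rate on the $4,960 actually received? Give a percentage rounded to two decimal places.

5.00%

Amount owed after one year: 5,000 × (1 + 0.0408/12)^12 = 5,000 × 1.041572 = $5,207.86.
Effective rate on net proceeds: 5,207.86 / 4,960 − 1 = 0.049971 = 5.00%.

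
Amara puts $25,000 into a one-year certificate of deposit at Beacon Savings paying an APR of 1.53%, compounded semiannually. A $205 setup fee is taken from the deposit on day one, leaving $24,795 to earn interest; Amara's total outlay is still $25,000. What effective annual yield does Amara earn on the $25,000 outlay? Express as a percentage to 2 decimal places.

Value after one year: 24,795 × (1 + 0.0153/2)^2 = 24,795 × 1.015359 = $25,175.81.
Effective yield on the $25,000 outlay: 25,175.81 / 25,000 − 1 = 0.007033 = 0.70%.

0.70%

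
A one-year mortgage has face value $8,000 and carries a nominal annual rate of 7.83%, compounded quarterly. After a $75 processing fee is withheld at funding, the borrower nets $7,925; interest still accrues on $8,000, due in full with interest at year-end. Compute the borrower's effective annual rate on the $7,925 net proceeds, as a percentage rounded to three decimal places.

Amount owed after one year: 8,000 × (1 + 0.0783/4)^4 = 8,000 × 1.080629 = $8,645.03.
Effective rate on net proceeds: 8,645.03 / 7,925 − 1 = 0.090856 = 9.086%.

9.086%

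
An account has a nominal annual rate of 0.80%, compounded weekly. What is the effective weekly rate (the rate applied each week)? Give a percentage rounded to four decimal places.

With a nominal annual rate compounded weekly, the periodic rate is the nominal rate divided by 52.
i = 0.0080 / 52 = 0.0001538 = 0.0154%.

0.0154%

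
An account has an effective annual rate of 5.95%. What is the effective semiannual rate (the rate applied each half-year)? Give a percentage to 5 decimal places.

The per-half-year rate i satisfies (1 + i)^2 = 1 + 0.0595.
i = 1.0595^(1/2) − 1 = 0.0293202 = 2.93202%.

2.93202%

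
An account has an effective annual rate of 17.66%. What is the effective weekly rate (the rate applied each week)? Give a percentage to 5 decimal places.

0.31324%

The per-week rate i satisfies (1 + i)^52 = 1 + 0.1766.
i = 1.1766^(1/52) − 1 = 0.0031324 = 0.31324%.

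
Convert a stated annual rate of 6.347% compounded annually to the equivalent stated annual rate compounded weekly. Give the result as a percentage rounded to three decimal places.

Compounded annually, EAR = nominal = 0.063470.
Solve (1 + r/52)^52 = 1.063470: r/52 = 1.063470^(1/52) − 1 = 0.001184, so r = 0.061574 = 6.157%.

6.157%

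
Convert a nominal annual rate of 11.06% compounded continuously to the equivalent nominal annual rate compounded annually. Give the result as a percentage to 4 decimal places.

EAR under continuous compounding: e^0.1106 − 1 = 0.116948.
Compounded annually, the equivalent nominal rate is the EAR itself: 11.6948%.

11.6948%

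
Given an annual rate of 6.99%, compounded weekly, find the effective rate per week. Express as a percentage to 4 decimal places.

0.1344%

With a nominal annual rate compounded weekly, the periodic rate is the nominal rate divided by 52.
i = 0.0699 / 52 = 0.0013442 = 0.1344%.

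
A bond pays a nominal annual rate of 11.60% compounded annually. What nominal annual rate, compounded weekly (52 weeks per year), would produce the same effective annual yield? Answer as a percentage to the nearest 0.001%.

10.987%

Compounded annually, EAR = nominal = 0.116000.
Solve (1 + r/52)^52 = 1.116000: r/52 = 1.116000^(1/52) − 1 = 0.002113, so r = 0.109867 = 10.987%.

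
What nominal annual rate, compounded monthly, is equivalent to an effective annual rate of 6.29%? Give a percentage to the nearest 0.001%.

6.116%

(1 + r/12)^12 − 1 = 0.0629, so 1 + r/12 = 1.0629^(1/12).
r/12 = 0.005096, so r = 0.061156 = 6.116%.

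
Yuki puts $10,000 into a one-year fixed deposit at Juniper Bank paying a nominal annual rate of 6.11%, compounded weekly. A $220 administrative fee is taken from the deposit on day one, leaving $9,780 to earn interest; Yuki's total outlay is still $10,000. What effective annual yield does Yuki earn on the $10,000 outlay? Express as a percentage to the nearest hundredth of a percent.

3.96%

Value after one year: 9,780 × (1 + 0.0611/52)^52 = 9,780 × 1.062967 = $10,395.82.
Effective yield on the $10,000 outlay: 10,395.82 / 10,000 − 1 = 0.039582 = 3.96%.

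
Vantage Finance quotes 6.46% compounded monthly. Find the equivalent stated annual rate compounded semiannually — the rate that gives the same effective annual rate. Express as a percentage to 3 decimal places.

EAR = (1 + 0.0646/12)^12 − 1 = 0.066547.
Solve (1 + r/2)^2 = 1.066547: r/2 = 1.066547^(1/2) − 1 = 0.032738, so r = 0.065476 = 6.548%.

6.548%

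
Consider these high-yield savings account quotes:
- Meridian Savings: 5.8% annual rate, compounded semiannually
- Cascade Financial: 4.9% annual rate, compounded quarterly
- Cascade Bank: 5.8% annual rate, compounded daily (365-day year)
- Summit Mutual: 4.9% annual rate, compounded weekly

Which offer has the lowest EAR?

Meridian Savings: (1 + 0.058/2)^2 − 1 = 5.884%
Cascade Financial: (1 + 0.049/4)^4 − 1 = 4.991%
Cascade Bank: (1 + 0.058/365)^365 − 1 = 5.971%
Summit Mutual: (1 + 0.049/52)^52 − 1 = 5.020%
The lowest effective annual rate is Cascade Financial at 4.991%.

Cascade Financial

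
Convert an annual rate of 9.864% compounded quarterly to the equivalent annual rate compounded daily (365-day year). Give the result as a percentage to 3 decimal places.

EAR = (1 + 0.09864/4)^4 − 1 = 0.102349.
Solve (1 + r/365)^365 = 1.102349: r/365 = 1.102349^(1/365) − 1 = 0.000267, so r = 0.097456 = 9.746%.

9.746%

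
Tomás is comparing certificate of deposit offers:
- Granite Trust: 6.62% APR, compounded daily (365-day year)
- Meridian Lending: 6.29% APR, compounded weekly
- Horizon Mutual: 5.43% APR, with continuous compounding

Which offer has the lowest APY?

Horizon Mutual

Granite Trust: (1 + 0.0662/365)^365 − 1 = 6.843%
Meridian Lending: (1 + 0.0629/52)^52 − 1 = 6.488%
Horizon Mutual: e^0.0543 − 1 = 5.580%
The lowest effective annual rate is Horizon Mutual at 5.580%.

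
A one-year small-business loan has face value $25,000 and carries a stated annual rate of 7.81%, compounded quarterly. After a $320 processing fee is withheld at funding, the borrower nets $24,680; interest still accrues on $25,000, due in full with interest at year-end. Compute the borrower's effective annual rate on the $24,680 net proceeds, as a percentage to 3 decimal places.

Amount owed after one year: 25,000 × (1 + 0.0781/4)^4 = 25,000 × 1.080417 = $27,010.43.
Effective rate on net proceeds: 27,010.43 / 24,680 − 1 = 0.094426 = 9.443%.

9.443%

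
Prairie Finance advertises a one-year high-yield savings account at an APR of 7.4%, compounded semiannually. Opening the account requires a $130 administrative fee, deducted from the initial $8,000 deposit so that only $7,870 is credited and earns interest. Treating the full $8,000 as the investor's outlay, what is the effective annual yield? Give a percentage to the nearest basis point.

5.79%

Value after one year: 7,870 × (1 + 0.074/2)^2 = 7,870 × 1.075369 = $8,463.15.
Effective yield on the $8,000 outlay: 8,463.15 / 8,000 − 1 = 0.057894 = 5.79%.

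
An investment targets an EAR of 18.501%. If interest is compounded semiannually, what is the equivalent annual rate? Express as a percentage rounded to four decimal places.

17.7163%

(1 + r/2)^2 − 1 = 0.18501, so 1 + r/2 = 1.18501^(1/2).
r/2 = 0.088582, so r = 0.177163 = 17.7163%.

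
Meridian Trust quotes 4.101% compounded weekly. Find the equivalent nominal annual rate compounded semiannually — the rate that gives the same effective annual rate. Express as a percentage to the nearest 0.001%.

4.142%

EAR = (1 + 0.04101/52)^52 − 1 = 0.041846.
Solve (1 + r/2)^2 = 1.041846: r/2 = 1.041846^(1/2) − 1 = 0.020708, so r = 0.041417 = 4.142%.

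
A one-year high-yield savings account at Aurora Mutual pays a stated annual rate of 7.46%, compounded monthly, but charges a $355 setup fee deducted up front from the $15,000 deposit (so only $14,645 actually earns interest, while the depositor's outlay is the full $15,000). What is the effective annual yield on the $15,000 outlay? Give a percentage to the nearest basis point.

Value after one year: 14,645 × (1 + 0.0746/12)^12 = 14,645 × 1.077204 = $15,775.66.
Effective yield on the $15,000 outlay: 15,775.66 / 15,000 − 1 = 0.051710 = 5.17%.

5.17%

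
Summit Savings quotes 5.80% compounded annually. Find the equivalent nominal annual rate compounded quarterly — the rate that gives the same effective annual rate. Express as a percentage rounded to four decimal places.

Compounded annually, EAR = nominal = 0.058000.
Solve (1 + r/4)^4 = 1.058000: r/4 = 1.058000^(1/4) − 1 = 0.014195, so r = 0.056780 = 5.6780%.

5.6780%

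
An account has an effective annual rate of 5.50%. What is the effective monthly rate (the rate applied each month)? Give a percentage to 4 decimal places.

0.4472%

The per-month rate i satisfies (1 + i)^12 = 1 + 0.0550.
i = 1.0550^(1/12) − 1 = 0.0044717 = 0.4472%.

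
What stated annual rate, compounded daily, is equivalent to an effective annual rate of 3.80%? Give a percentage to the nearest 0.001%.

3.730%

(1 + r/365)^365 − 1 = 0.0380, so 1 + r/365 = 1.0380^(1/365).
r/365 = 0.000102, so r = 0.037298 = 3.730%.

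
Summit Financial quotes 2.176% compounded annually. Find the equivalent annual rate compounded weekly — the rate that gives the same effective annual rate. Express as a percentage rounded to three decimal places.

Compounded annually, EAR = nominal = 0.021760.
Solve (1 + r/52)^52 = 1.021760: r/52 = 1.021760^(1/52) − 1 = 0.000414, so r = 0.021531 = 2.153%.

2.153%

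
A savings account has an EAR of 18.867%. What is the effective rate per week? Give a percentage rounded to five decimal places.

0.33293%

The per-week rate i satisfies (1 + i)^52 = 1 + 0.18867.
i = 1.18867^(1/52) − 1 = 0.0033293 = 0.33293%.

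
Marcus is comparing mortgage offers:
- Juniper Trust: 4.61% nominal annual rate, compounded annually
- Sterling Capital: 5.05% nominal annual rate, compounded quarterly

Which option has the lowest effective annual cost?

Juniper Trust

Juniper Trust: compounded annually, EAR = 4.610%
Sterling Capital: (1 + 0.0505/4)^4 − 1 = 5.146%
The lowest effective annual rate is Juniper Trust at 4.610%.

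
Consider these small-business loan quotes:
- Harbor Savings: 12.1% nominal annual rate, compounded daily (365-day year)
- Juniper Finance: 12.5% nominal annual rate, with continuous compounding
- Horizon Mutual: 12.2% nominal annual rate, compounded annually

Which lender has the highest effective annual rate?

Harbor Savings: (1 + 0.121/365)^365 − 1 = 12.860%
Juniper Finance: e^0.125 − 1 = 13.315%
Horizon Mutual: compounded annually, EAR = 12.200%
The highest effective annual rate is Juniper Finance at 13.315%.

Juniper Finance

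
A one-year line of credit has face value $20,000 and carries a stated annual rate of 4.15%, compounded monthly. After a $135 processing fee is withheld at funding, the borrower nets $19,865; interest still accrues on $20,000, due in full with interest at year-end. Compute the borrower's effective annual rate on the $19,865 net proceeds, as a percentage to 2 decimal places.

Amount owed after one year: 20,000 × (1 + 0.0415/12)^12 = 20,000 × 1.042299 = $20,845.97.
Effective rate on net proceeds: 20,845.97 / 19,865 − 1 = 0.049382 = 4.94%.

4.94%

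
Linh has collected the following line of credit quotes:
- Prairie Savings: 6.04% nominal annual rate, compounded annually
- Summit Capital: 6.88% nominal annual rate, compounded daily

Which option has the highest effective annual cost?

Summit Capital

Prairie Savings: compounded annually, EAR = 6.040%
Summit Capital: (1 + 0.0688/365)^365 − 1 = 7.121%
The highest effective annual rate is Summit Capital at 7.121%.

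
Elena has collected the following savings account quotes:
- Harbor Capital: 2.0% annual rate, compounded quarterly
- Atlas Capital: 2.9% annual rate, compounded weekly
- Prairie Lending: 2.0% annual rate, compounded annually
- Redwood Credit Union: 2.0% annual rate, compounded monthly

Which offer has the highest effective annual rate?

Atlas Capital

Harbor Capital: (1 + 0.020/4)^4 − 1 = 2.015%
Atlas Capital: (1 + 0.029/52)^52 − 1 = 2.942%
Prairie Lending: compounded annually, EAR = 2.000%
Redwood Credit Union: (1 + 0.020/12)^12 − 1 = 2.018%
The highest effective annual rate is Atlas Capital at 2.942%.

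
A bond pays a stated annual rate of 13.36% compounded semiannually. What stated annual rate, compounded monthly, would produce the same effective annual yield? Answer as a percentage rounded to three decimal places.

13.003%

EAR = (1 + 0.1336/2)^2 − 1 = 0.138062.
Solve (1 + r/12)^12 = 1.138062: r/12 = 1.138062^(1/12) − 1 = 0.010836, so r = 0.130026 = 13.003%.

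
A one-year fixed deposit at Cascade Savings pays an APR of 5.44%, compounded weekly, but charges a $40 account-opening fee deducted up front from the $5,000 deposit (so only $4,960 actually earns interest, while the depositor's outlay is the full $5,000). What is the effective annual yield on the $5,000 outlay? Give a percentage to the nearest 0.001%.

Value after one year: 4,960 × (1 + 0.0544/52)^52 = 4,960 × 1.055877 = $5,237.15.
Effective yield on the $5,000 outlay: 5,237.15 / 5,000 − 1 = 0.047430 = 4.743%.

4.743%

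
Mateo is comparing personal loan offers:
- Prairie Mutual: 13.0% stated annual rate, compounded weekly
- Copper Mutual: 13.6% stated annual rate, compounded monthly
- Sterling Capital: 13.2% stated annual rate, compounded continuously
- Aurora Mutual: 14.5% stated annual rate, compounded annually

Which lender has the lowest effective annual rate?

Prairie Mutual: (1 + 0.130/52)^52 − 1 = 13.864%
Copper Mutual: (1 + 0.136/12)^12 − 1 = 14.481%
Sterling Capital: e^0.132 − 1 = 14.111%
Aurora Mutual: compounded annually, EAR = 14.500%
The lowest effective annual rate is Prairie Mutual at 13.864%.

Prairie Mutual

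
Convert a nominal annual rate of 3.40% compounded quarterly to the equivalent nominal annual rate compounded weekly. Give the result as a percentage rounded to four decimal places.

EAR = (1 + 0.0340/4)^4 − 1 = 0.034436.
Solve (1 + r/52)^52 = 1.034436: r/52 = 1.034436^(1/52) − 1 = 0.000651, so r = 0.033867 = 3.3867%.

3.3867%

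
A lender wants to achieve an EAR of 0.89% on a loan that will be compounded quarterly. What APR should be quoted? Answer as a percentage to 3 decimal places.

0.887%

(1 + r/4)^4 − 1 = 0.0089, so 1 + r/4 = 1.0089^(1/4).
r/4 = 0.002218, so r = 0.008870 = 0.887%.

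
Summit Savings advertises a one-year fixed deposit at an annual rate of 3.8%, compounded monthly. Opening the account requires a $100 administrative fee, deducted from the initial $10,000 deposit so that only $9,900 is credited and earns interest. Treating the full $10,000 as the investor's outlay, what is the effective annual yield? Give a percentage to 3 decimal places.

Value after one year: 9,900 × (1 + 0.038/12)^12 = 9,900 × 1.038669 = $10,282.82.
Effective yield on the $10,000 outlay: 10,282.82 / 10,000 − 1 = 0.028282 = 2.828%.

2.828%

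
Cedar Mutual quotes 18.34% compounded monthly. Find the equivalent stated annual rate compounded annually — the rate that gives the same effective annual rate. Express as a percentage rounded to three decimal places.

19.963%

EAR = (1 + 0.1834/12)^12 − 1 = 0.199629.
Compounded annually, the equivalent nominal rate is the EAR itself: 19.963%.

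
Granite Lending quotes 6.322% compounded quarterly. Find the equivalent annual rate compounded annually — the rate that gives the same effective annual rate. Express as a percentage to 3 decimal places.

6.473%

EAR = (1 + 0.06322/4)^4 − 1 = 0.064735.
Compounded annually, the equivalent nominal rate is the EAR itself: 6.473%.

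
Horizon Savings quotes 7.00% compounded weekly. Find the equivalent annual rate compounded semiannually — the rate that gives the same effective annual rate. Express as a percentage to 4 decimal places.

7.1191%

EAR = (1 + 0.0700/52)^52 − 1 = 0.072458.
Solve (1 + r/2)^2 = 1.072458: r/2 = 1.072458^(1/2) − 1 = 0.035595, so r = 0.071191 = 7.1191%.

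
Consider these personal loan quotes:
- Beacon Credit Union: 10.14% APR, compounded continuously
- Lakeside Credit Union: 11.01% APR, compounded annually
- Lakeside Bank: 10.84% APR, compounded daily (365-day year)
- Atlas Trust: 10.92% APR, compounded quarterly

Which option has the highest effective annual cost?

Beacon Credit Union: e^0.1014 − 1 = 10.672%
Lakeside Credit Union: compounded annually, EAR = 11.010%
Lakeside Bank: (1 + 0.1084/365)^365 − 1 = 11.448%
Atlas Trust: (1 + 0.1092/4)^4 − 1 = 11.375%
The highest effective annual rate is Lakeside Bank at 11.448%.

Lakeside Bank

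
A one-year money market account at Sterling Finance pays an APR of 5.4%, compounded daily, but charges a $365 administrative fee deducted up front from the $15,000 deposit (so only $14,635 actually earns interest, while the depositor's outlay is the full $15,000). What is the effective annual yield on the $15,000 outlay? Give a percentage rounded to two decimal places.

Value after one year: 14,635 × (1 + 0.054/365)^365 = 14,635 × 1.055480 = $15,446.96.
Effective yield on the $15,000 outlay: 15,446.96 / 15,000 − 1 = 0.029797 = 2.98%.

2.98%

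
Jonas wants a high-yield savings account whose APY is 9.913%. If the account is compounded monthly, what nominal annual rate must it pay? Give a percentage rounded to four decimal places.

9.4892%

(1 + r/12)^12 − 1 = 0.09913, so 1 + r/12 = 1.09913^(1/12).
r/12 = 0.007908, so r = 0.094892 = 9.4892%.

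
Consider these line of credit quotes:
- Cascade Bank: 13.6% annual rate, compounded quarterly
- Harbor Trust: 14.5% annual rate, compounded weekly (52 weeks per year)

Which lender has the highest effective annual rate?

Harbor Trust

Cascade Bank: (1 + 0.136/4)^4 − 1 = 14.309%
Harbor Trust: (1 + 0.145/52)^52 − 1 = 15.581%
The highest effective annual rate is Harbor Trust at 15.581%.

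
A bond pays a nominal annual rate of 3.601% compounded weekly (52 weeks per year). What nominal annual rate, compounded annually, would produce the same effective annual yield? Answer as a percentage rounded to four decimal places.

3.6653%

EAR = (1 + 0.03601/52)^52 − 1 = 0.036653.
Compounded annually, the equivalent nominal rate is the EAR itself: 3.6653%.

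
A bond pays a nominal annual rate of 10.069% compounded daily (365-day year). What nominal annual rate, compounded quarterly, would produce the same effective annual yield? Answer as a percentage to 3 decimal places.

EAR = (1 + 0.10069/365)^365 − 1 = 0.105918.
Solve (1 + r/4)^4 = 1.105918: r/4 = 1.105918^(1/4) − 1 = 0.025488, so r = 0.101954 = 10.195%.

10.195%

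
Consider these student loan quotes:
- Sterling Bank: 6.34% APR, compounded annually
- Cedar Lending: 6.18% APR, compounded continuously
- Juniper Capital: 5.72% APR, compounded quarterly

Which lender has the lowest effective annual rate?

Sterling Bank: compounded annually, EAR = 6.340%
Cedar Lending: e^0.0618 − 1 = 6.375%
Juniper Capital: (1 + 0.0572/4)^4 − 1 = 5.844%
The lowest effective annual rate is Juniper Capital at 5.844%.

Juniper Capital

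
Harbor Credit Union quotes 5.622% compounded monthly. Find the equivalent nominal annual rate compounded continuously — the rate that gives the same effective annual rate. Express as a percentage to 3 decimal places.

EAR = (1 + 0.05622/12)^12 − 1 = 0.057692.
Equivalent continuous rate: r = ln(1 + 0.057692) = 0.056089 = 5.609%.

5.609%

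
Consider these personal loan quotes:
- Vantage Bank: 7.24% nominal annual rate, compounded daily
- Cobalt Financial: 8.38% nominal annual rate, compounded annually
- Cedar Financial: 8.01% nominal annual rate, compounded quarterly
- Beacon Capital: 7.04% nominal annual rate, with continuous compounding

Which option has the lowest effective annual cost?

Beacon Capital

Vantage Bank: (1 + 0.0724/365)^365 − 1 = 7.508%
Cobalt Financial: compounded annually, EAR = 8.380%
Cedar Financial: (1 + 0.0801/4)^4 − 1 = 8.254%
Beacon Capital: e^0.0704 − 1 = 7.294%
The lowest effective annual rate is Beacon Capital at 7.294%.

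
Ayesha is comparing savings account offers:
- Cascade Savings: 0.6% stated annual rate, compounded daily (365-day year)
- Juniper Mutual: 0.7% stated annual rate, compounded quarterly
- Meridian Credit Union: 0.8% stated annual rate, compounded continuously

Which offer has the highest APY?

Cascade Savings: (1 + 0.006/365)^365 − 1 = 0.602%
Juniper Mutual: (1 + 0.007/4)^4 − 1 = 0.702%
Meridian Credit Union: e^0.008 − 1 = 0.803%
The highest effective annual rate is Meridian Credit Union at 0.803%.

Meridian Credit Union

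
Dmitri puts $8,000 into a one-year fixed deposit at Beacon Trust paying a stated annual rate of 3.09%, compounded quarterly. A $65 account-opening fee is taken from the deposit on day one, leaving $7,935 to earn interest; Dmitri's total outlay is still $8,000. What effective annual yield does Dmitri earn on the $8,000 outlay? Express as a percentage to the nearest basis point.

2.29%

Value after one year: 7,935 × (1 + 0.0309/4)^4 = 7,935 × 1.031260 = $8,183.05.
Effective yield on the $8,000 outlay: 8,183.05 / 8,000 − 1 = 0.022881 = 2.29%.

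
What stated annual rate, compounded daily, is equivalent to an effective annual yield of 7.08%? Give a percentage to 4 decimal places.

6.8412%

(1 + r/365)^365 − 1 = 0.0708, so 1 + r/365 = 1.0708^(1/365).
r/365 = 0.000187, so r = 0.068412 = 6.8412%.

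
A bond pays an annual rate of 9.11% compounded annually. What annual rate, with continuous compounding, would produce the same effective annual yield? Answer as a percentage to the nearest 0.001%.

8.719%

Compounded annually, EAR = nominal = 0.091100.
Equivalent continuous rate: r = ln(1 + 0.091100) = 0.087186 = 8.719%.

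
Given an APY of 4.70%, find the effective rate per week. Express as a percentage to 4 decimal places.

The per-week rate i satisfies (1 + i)^52 = 1 + 0.0470.
i = 1.0470^(1/52) − 1 = 0.0008836 = 0.0884%.

0.0884%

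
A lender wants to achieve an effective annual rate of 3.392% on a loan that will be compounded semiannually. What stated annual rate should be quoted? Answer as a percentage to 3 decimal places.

(1 + r/2)^2 − 1 = 0.03392, so 1 + r/2 = 1.03392^(1/2).
r/2 = 0.016819, so r = 0.033637 = 3.364%.

3.364%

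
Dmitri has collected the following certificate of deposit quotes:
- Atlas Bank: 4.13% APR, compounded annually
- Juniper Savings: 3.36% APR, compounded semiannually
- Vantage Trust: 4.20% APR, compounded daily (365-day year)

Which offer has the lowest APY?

Juniper Savings

Atlas Bank: compounded annually, EAR = 4.130%
Juniper Savings: (1 + 0.0336/2)^2 − 1 = 3.388%
Vantage Trust: (1 + 0.0420/365)^365 − 1 = 4.289%
The lowest effective annual rate is Juniper Savings at 3.388%.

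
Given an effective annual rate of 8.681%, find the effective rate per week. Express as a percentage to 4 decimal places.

0.1602%

The per-week rate i satisfies (1 + i)^52 = 1 + 0.08681.
i = 1.08681^(1/52) − 1 = 0.0016022 = 0.1602%.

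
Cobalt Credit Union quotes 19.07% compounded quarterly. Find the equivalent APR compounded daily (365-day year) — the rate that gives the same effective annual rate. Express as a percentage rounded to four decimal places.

EAR = (1 + 0.1907/4)^4 − 1 = 0.204776.
Solve (1 + r/365)^365 = 1.204776: r/365 = 1.204776^(1/365) − 1 = 0.000511, so r = 0.186341 = 18.6341%.

18.6341%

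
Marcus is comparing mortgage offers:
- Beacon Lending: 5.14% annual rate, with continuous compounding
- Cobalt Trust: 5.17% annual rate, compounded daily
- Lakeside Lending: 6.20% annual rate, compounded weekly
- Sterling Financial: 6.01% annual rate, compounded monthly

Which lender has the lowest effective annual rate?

Beacon Lending

Beacon Lending: e^0.0514 − 1 = 5.274%
Cobalt Trust: (1 + 0.0517/365)^365 − 1 = 5.306%
Lakeside Lending: (1 + 0.0620/52)^52 − 1 = 6.392%
Sterling Financial: (1 + 0.0601/12)^12 − 1 = 6.178%
The lowest effective annual rate is Beacon Lending at 5.274%.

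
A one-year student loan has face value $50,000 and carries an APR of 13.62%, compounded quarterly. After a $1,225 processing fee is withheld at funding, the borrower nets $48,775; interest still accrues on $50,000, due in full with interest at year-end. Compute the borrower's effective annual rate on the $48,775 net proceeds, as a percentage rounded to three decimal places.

17.203%

Amount owed after one year: 50,000 × (1 + 0.1362/4)^4 = 50,000 × 1.143316 = $57,165.78.
Effective rate on net proceeds: 57,165.78 / 48,775 − 1 = 0.172030 = 17.203%.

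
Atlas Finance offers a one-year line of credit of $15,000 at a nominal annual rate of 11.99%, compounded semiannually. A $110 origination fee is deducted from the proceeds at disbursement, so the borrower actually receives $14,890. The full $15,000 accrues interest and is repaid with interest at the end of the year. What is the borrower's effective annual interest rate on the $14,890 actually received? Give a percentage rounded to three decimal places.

13.179%

Amount owed after one year: 15,000 × (1 + 0.1199/2)^2 = 15,000 × 1.123494 = $16,852.41.
Effective rate on net proceeds: 16,852.41 / 14,890 − 1 = 0.131794 = 13.179%.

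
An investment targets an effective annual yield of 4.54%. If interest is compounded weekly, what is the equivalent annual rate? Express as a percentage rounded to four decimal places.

4.4419%

(1 + r/52)^52 − 1 = 0.0454, so 1 + r/52 = 1.0454^(1/52).
r/52 = 0.000854, so r = 0.044419 = 4.4419%.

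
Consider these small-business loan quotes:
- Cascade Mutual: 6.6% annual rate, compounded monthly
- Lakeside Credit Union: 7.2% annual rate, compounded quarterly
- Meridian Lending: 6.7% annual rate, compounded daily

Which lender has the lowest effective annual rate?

Cascade Mutual: (1 + 0.066/12)^12 − 1 = 6.803%
Lakeside Credit Union: (1 + 0.072/4)^4 − 1 = 7.397%
Meridian Lending: (1 + 0.067/365)^365 − 1 = 6.929%
The lowest effective annual rate is Cascade Mutual at 6.803%.

Cascade Mutual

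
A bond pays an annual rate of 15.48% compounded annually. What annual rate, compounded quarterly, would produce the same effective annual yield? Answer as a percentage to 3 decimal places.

Compounded annually, EAR = nominal = 0.154800.
Solve (1 + r/4)^4 = 1.154800: r/4 = 1.154800^(1/4) − 1 = 0.036637, so r = 0.146548 = 14.655%.

14.655%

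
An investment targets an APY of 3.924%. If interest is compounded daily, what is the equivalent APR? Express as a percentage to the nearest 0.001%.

(1 + r/365)^365 − 1 = 0.03924, so 1 + r/365 = 1.03924^(1/365).
r/365 = 0.000105, so r = 0.038492 = 3.849%.

3.849%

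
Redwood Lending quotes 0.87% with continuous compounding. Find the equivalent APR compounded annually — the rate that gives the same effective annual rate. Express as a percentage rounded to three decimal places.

EAR under continuous compounding: e^0.0087 − 1 = 0.008738.
Compounded annually, the equivalent nominal rate is the EAR itself: 0.874%.

0.874%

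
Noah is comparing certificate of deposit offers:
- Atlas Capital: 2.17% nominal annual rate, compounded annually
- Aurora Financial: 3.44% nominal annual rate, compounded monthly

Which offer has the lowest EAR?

Atlas Capital

Atlas Capital: compounded annually, EAR = 2.170%
Aurora Financial: (1 + 0.0344/12)^12 − 1 = 3.495%
The lowest effective annual rate is Atlas Capital at 2.170%.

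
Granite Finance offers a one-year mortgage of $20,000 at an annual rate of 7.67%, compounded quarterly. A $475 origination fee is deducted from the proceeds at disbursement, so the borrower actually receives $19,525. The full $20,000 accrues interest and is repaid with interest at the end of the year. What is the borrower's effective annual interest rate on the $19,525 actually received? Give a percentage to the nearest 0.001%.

Amount owed after one year: 20,000 × (1 + 0.0767/4)^4 = 20,000 × 1.078934 = $21,578.69.
Effective rate on net proceeds: 21,578.69 / 19,525 − 1 = 0.105183 = 10.518%.

10.518%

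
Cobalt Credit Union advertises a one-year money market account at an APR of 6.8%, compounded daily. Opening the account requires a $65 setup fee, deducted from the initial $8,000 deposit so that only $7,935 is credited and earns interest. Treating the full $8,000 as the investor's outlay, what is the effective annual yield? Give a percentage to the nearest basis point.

Value after one year: 7,935 × (1 + 0.068/365)^365 = 7,935 × 1.070359 = $8,493.29.
Effective yield on the $8,000 outlay: 8,493.29 / 8,000 − 1 = 0.061662 = 6.17%.

6.17%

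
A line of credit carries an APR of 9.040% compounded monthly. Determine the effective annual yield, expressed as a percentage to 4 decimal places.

9.4241%

EAR = (1 + 0.09040/12)^12 − 1.
= 1.094241 − 1 = 9.4241%.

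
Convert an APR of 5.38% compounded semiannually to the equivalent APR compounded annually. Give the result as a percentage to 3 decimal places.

5.452%

EAR = (1 + 0.0538/2)^2 − 1 = 0.054524.
Compounded annually, the equivalent nominal rate is the EAR itself: 5.452%.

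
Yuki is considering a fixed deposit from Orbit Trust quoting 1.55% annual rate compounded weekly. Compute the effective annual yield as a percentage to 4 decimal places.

EAR = (1 + 0.0155/52)^52 − 1.
= (1 + 0.000298)^52 − 1 = 1.015618 − 1 = 1.5618%.

1.5618%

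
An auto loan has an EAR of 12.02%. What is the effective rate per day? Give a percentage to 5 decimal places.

The per-day rate i satisfies (1 + i)^365 = 1 + 0.1202.
i = 1.1202^(1/365) − 1 = 0.0003110 = 0.03110%.

0.03110%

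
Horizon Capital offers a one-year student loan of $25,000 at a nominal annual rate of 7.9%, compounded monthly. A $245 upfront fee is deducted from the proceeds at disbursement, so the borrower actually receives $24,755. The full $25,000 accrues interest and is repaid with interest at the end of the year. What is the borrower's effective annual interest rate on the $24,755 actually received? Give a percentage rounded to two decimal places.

9.26%

Amount owed after one year: 25,000 × (1 + 0.079/12)^12 = 25,000 × 1.081924 = $27,048.10.
Effective rate on net proceeds: 27,048.10 / 24,755 − 1 = 0.092632 = 9.26%.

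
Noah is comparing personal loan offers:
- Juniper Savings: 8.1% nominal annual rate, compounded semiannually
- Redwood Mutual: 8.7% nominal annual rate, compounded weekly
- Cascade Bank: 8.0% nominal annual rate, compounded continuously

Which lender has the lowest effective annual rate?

Juniper Savings: (1 + 0.081/2)^2 − 1 = 8.264%
Redwood Mutual: (1 + 0.087/52)^52 − 1 = 9.082%
Cascade Bank: e^0.080 − 1 = 8.329%
The lowest effective annual rate is Juniper Savings at 8.264%.

Juniper Savings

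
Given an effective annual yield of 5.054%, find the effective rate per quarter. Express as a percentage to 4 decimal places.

1.2402%

The per-quarter rate i satisfies (1 + i)^4 = 1 + 0.05054.
i = 1.05054^(1/4) − 1 = 0.0124024 = 1.2402%.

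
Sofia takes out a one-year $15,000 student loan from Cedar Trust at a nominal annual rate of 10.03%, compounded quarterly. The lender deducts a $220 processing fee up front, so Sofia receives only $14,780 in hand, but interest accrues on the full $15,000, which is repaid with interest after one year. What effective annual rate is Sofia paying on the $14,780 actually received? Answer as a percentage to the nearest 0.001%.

Amount owed after one year: 15,000 × (1 + 0.1003/4)^4 = 15,000 × 1.104136 = $16,562.04.
Effective rate on net proceeds: 16,562.04 / 14,780 − 1 = 0.120571 = 12.057%.

12.057%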